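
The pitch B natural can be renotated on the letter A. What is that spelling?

Plain A sits 2 semitones below B, so on the letter A the same pitch needs a double sharp: A##.

A##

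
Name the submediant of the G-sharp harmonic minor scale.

The G# harmonic minor scale runs G# A# B C# D# E F##.
Degree 6 is E.

E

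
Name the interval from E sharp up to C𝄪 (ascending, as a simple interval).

The letter names run E→C, a span of 5 letter steps, so the interval is some kind of sixth.
E# to C## is 9 semitones. A major sixth is 9, so 9 makes it major.

major sixth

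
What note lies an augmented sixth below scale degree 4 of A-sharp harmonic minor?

F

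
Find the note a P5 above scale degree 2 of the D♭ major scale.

Bb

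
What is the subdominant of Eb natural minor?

Degree 4 takes the letter 3 steps above E, which is A.
In natural minor, degree 4 sits 5 semitones above the tonic. Eb + 5 semitones is pitch class 8, spelled on A as Ab.

Ab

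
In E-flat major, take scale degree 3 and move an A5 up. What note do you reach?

D#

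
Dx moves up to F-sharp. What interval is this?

The letter names run D→F, a span of 2 letter steps, so the interval is some kind of third.
D## to F# is 2 semitones. A major third is 4, so 2 makes it diminished.

diminished third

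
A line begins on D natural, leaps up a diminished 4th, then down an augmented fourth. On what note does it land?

Dbb

A diminished fourth up from D is Gb (letter G, 4 semitones up).
An augmented fourth down from Gb is Dbb (letter D, 6 semitones down).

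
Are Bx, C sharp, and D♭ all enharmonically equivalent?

B## = pitch class 1 and C# = pitch class 1 and Db = pitch class 1 — the same pitch class, so they are enharmonic equivalents.

Yes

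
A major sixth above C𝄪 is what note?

A sixth above C lands on the letter A.
A major sixth spans 9 semitones, so C## moves to pitch class 11. On the letter A that is A##.

A##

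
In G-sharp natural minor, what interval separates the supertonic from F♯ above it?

The supertonic of G# natural minor is A#.
A# up to F#: letters A→F make it a sixth; 8 semitones makes it minor.

minor sixth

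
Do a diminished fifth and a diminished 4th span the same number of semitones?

No

A diminished fifth spans 6 semitones; a diminished fourth spans 4.
The spans differ, so they are not enharmonic equivalents.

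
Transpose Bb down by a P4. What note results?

B down a perfect fourth is F#, so the target letter is F.
From Bb, a perfect fourth is 5 semitones down: F.

F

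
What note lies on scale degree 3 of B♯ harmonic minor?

D#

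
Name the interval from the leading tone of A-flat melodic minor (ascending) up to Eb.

The leading tone of Ab melodic minor (ascending) is G.
G up to Eb: letters G→E make it a sixth; 8 semitones makes it minor.

minor sixth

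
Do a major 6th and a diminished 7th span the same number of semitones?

Yes

A major sixth spans 9 semitones; a diminished seventh spans 9.
They are enharmonically equivalent.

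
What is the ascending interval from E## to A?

doubly diminished fourth

Counting letters E–F–G–A gives a fourth.
E##→A = 3 semitones, 2 narrower than the perfect fourth (5), so doubly diminished.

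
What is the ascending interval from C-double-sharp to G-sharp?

The letter names run C→G, a span of 4 letter steps, so the interval is some kind of fifth.
C## to G# is 6 semitones. A perfect fifth is 7, so 6 makes it diminished.

diminished fifth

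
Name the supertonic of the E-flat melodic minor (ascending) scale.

F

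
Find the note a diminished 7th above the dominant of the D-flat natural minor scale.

Gbb

The dominant of Db natural minor is Ab.
A diminished seventh (9 semitones) above Ab lands on the letter G, giving Gbb.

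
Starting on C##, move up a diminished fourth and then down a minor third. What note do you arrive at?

A diminished fourth up from C## is F# (letter F, 4 semitones up).
A minor third down from F# is D# (letter D, 3 semitones down).

D#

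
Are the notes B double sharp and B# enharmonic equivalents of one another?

Two spellings are enharmonically equivalent only if they share a pitch class.
Here B## → 1, B# → 0; 0 ≠ 1, so they are not.

No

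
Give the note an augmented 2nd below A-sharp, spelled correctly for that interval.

G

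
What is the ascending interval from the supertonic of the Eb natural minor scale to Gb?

minor second

The supertonic of Eb natural minor is F.
F up to Gb: letters F→G make it a second; 1 semitone makes it minor.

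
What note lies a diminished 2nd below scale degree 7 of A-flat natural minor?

F#

Scale degree 7 of Ab natural minor is Gb.
A diminished second (0 semitones) below Gb lands on the letter F, giving F#.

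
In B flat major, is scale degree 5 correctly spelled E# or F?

F

Each scale degree takes a distinct letter name. Degree 5 of a scale on B must use the letter F.
F and E# are enharmonically the same pitch, but only F uses the letter F, so it is the correct spelling here.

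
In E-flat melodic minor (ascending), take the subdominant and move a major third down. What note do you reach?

Fb

The subdominant of Eb melodic minor (ascending) is Ab.
A major third (4 semitones) below Ab lands on the letter F, giving Fb.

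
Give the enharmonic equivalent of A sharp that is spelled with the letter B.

Bb

A# is pitch class 10. The letter B alone is pitch class 11.
To reach pitch class 10 from B requires an offset of -1 semitone, i.e. flat: Bb.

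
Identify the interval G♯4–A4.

minor second

The letter names run G→A, a span of 1 letter step, so the interval is some kind of second.
G# to A is 1 semitone. A major second is 2, so 1 makes it minor.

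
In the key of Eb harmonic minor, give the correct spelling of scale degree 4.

Ab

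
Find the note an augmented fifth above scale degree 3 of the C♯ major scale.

B##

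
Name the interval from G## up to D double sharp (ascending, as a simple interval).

The letter names run G→D, a span of 4 letter steps, so the interval is some kind of fifth.
G## to D## is 7 semitones. A perfect fifth is 7, so 7 makes it perfect.

perfect fifth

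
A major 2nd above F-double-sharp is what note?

G##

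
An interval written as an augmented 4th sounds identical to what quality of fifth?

diminished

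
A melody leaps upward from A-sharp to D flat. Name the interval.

doubly diminished fourth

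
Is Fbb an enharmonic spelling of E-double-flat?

No

Two spellings are enharmonically equivalent only if they share a pitch class.
Here Fbb → 3, Ebb → 2; 2 ≠ 3, so they are not.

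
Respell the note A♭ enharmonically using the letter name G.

Plain G sits 1 semitone below Ab, so on the letter G the same pitch needs a sharp: G#.

G#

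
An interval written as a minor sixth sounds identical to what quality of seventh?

doubly diminished

A minor sixth spans 8 semitones.
A seventh spanning 8 semitones is doubly diminished (the major seventh is 11).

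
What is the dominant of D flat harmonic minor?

Ab

The Db harmonic minor scale runs Db Eb Fb Gb Ab Bbb C.
Degree 5 is Ab.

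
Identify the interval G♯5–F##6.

Counting letters G–A–B–C–D–E–F gives a seventh.
G#→F## = 11 semitones, exactly the major seventh.

major seventh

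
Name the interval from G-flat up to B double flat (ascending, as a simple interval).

Counting letters G–A–B gives a third.
Gb→Bbb = 3 semitones, 1 narrower than the major third (4), so minor.

minor third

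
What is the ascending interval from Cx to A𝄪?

major sixth

Counting letters C–D–E–F–G–A gives a sixth.
C##→A## = 9 semitones, exactly the major sixth.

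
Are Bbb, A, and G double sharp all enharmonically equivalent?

Bbb is pitch class 9; A is pitch class 9; G## is pitch class 9.
All spellings map to pitch class 9, so they are enharmonically equivalent.

Yes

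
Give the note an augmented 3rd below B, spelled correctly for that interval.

Gb

B down a major third is G, so the target letter is G.
From B, an augmented third is 5 semitones down: Gb.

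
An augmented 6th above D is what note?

B#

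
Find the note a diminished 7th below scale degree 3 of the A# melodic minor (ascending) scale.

D##

Scale degree 3 of A# melodic minor (ascending) is C#.
A diminished seventh (9 semitones) below C# lands on the letter D, giving D##.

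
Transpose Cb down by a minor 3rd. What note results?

Ab

A third below C lands on the letter A.
A minor third spans 3 semitones, so Cb moves to pitch class 8. On the letter A that is Ab.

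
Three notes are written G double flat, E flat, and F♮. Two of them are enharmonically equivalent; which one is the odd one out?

In 12-tone equal temperament, enharmonic equivalents share a pitch class. Gbb is pitch class 5; Eb is pitch class 3; F is pitch class 5.
Gbb and F share pitch class 5, while Eb is pitch class 3.

Eb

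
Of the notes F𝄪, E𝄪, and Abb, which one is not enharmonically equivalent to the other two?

E##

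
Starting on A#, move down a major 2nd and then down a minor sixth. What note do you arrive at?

B#

A major second down from A# is G# (letter G, 2 semitones down).
A minor sixth down from G# is B# (letter B, 8 semitones down).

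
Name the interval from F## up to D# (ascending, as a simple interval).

The letter names run F→D, a span of 5 letter steps, so the interval is some kind of sixth.
F## to D# is 8 semitones. A major sixth is 9, so 8 makes it minor.

minor sixth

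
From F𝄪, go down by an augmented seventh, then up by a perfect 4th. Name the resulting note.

An augmented seventh down from F## is G (letter G, 12 semitones down).
A perfect fourth up from G is C (letter C, 5 semitones up).

C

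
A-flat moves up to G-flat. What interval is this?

The letter names run A→G, a span of 6 letter steps, so the interval is some kind of seventh.
Ab to Gb is 10 semitones. A major seventh is 11, so 10 makes it minor.

minor seventh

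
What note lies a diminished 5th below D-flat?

G

A fifth below D lands on the letter G.
A diminished fifth spans 6 semitones, so Db moves to pitch class 7. On the letter G that is G.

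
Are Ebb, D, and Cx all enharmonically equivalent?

Ebb is pitch class 2; D is pitch class 2; C## is pitch class 2.
All spellings map to pitch class 2, so they are enharmonically equivalent.

Yes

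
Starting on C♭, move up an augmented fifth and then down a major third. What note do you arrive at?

An augmented fifth up from Cb is G (letter G, 8 semitones up).
A major third down from G is Eb (letter E, 4 semitones down).

Eb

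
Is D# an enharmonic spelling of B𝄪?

No

D# is pitch class 3; B## is pitch class 1.
The pitch classes differ (3 vs. 1), so they are not enharmonic equivalents.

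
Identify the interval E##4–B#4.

diminished fifth

Counting letters E–F–G–A–B gives a fifth.
E##→B# = 6 semitones, 1 narrower than the perfect fifth (7), so diminished.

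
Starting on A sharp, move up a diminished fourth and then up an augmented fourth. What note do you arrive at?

G#

A diminished fourth up from A# is D (letter D, 4 semitones up).
An augmented fourth up from D is G# (letter G, 6 semitones up).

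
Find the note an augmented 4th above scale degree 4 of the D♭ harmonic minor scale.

Scale degree 4 of Db harmonic minor is Gb.
An augmented fourth (6 semitones) above Gb lands on the letter C, giving C.

C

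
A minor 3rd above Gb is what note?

G up a major third is B, so the target letter is B.
From Gb, a minor third is 3 semitones up: Bbb.

Bbb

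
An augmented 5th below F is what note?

Bbb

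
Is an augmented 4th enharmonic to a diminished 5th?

Yes

An augmented fourth spans 6 semitones; a diminished fifth spans 6.
They are enharmonically equivalent.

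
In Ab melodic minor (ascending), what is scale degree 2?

Bb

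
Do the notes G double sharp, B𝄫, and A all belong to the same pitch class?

Yes

G## is pitch class 9; Bbb is pitch class 9; A is pitch class 9.
All spellings map to pitch class 9, so they are enharmonically equivalent.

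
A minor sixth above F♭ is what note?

A sixth above F lands on the letter D.
A minor sixth spans 8 semitones, so Fb moves to pitch class 0. On the letter D that is Dbb.

Dbb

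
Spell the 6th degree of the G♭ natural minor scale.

Degree 6 takes the letter 5 steps above G, which is E.
In natural minor, degree 6 sits 8 semitones above the tonic. Gb + 8 semitones is pitch class 2, spelled on E as Ebb.

Ebb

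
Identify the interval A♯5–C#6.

Counting letters A–B–C gives a third.
A#→C# = 3 semitones, 1 narrower than the major third (4), so minor.

minor third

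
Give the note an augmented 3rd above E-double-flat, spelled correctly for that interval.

A third above E lands on the letter G.
An augmented third spans 5 semitones, so Ebb moves to pitch class 7. On the letter G that is G.

G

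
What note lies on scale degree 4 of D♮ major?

Degree 4 takes the letter 3 steps above D, which is G.
In major, degree 4 sits 5 semitones above the tonic. D + 5 semitones is pitch class 7, spelled on G as G.

G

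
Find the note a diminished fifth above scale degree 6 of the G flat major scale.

Scale degree 6 of Gb major is Eb.
A diminished fifth (6 semitones) above Eb lands on the letter B, giving Bbb.

Bbb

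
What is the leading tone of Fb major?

Eb

The Fb major scale runs Fb Gb Ab Bbb Cb Db Eb.
Degree 7 is Eb.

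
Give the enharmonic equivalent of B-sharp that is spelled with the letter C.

Plain C sits at the same pitch as B#, so on the letter C the same pitch needs a natural: C.

C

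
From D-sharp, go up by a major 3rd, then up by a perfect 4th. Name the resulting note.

B#

A major third up from D# is F## (letter F, 4 semitones up).
A perfect fourth up from F## is B# (letter B, 5 semitones up).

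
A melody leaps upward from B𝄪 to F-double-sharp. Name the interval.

diminished fifth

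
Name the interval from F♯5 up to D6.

Counting letters F–G–A–B–C–D gives a sixth.
F#→D = 8 semitones, 1 narrower than the major sixth (9), so minor.

minor sixth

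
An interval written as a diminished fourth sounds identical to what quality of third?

major

A diminished fourth spans 4 semitones.
A third spanning 4 semitones is major (the major third is 4).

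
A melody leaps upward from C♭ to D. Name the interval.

augmented second

Counting letters C–D gives a second.
Cb→D = 3 semitones, 1 wider than the major second (2), so augmented.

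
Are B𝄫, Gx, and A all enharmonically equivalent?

Bbb is pitch class 9; G## is pitch class 9; A is pitch class 9.
All spellings map to pitch class 9, so they are enharmonically equivalent.

Yes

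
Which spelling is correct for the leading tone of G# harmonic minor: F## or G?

Each scale degree takes a distinct letter name. Degree 7 of a scale on G must use the letter F.
F## and G are enharmonically the same pitch, but only F## uses the letter F, so it is the correct spelling here.

F##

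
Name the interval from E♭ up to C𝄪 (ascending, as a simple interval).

doubly augmented sixth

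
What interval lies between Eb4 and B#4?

Counting letters E–F–G–A–B gives a fifth.
Eb→B# = 9 semitones, 2 wider than the perfect fifth (7), so doubly augmented.

doubly augmented fifth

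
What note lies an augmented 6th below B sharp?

A sixth below B lands on the letter D.
An augmented sixth spans 10 semitones, so B# moves to pitch class 2. On the letter D that is D.

D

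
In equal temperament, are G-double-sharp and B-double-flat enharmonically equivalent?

G## = pitch class 9 and Bbb = pitch class 9 — the same pitch class, so they are enharmonic equivalents.

Yes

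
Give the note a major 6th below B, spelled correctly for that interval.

A sixth below B lands on the letter D.
A major sixth spans 9 semitones, so B moves to pitch class 2. On the letter D that is D.

D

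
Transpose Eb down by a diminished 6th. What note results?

A sixth below E lands on the letter G.
A diminished sixth spans 7 semitones, so Eb moves to pitch class 8. On the letter G that is G#.

G#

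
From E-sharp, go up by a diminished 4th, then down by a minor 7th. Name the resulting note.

A diminished fourth up from E# is A (letter A, 4 semitones up).
A minor seventh down from A is B (letter B, 10 semitones down).

B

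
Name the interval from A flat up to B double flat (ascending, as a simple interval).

Counting letters A–B gives a second.
Ab→Bbb = 1 semitone, 1 narrower than the major second (2), so minor.

minor second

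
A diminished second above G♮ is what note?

A second above G lands on the letter A.
A diminished second spans 0 semitones, so G moves to pitch class 7. On the letter A that is Abb.

Abb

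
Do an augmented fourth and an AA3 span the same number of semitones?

An augmented fourth spans 6 semitones; a doubly augmented third spans 6.
They are enharmonically equivalent.

Yes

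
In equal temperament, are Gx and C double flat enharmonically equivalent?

G## is pitch class 9; Cbb is pitch class 10.
The pitch classes differ (9 vs. 10), so they are not enharmonic equivalents.

No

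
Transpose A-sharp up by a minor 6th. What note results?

A up a major sixth is F#, so the target letter is F.
From A#, a minor sixth is 8 semitones up: F#.

F#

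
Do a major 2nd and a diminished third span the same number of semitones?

Yes

A major second spans 2 semitones; a diminished third spans 2.
They are enharmonically equivalent.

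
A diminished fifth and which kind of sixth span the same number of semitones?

A diminished fifth spans 6 semitones.
A sixth spanning 6 semitones is doubly diminished (the major sixth is 9).

doubly diminished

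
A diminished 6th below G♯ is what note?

G down a major sixth is Bb, so the target letter is B.
From G#, a diminished sixth is 7 semitones down: B##.

B##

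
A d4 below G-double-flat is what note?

Db

A fourth below G lands on the letter D.
A diminished fourth spans 4 semitones, so Gbb moves to pitch class 1. On the letter D that is Db.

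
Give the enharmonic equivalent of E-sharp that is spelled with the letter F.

F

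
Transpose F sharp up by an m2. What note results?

G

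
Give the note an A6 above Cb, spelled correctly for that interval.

A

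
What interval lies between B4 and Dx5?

augmented third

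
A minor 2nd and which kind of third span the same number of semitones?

doubly diminished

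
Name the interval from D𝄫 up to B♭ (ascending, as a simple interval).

augmented sixth

The letter names run D→B, a span of 5 letter steps, so the interval is some kind of sixth.
Dbb to Bb is 10 semitones. A major sixth is 9, so 10 makes it augmented.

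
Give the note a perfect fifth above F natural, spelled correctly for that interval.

A fifth above F lands on the letter C.
A perfect fifth spans 7 semitones, so F moves to pitch class 0. On the letter C that is C.

C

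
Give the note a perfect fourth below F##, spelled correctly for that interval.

C##

A fourth below F lands on the letter C.
A perfect fourth spans 5 semitones, so F## moves to pitch class 2. On the letter C that is C##.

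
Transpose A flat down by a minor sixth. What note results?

A sixth below A lands on the letter C.
A minor sixth spans 8 semitones, so Ab moves to pitch class 0. On the letter C that is C.

C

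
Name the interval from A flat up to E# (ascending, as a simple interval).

The letter names run A→E, a span of 4 letter steps, so the interval is some kind of fifth.
Ab to E# is 9 semitones. A perfect fifth is 7, so 9 makes it doubly augmented.

doubly augmented fifth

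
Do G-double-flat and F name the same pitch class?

Gbb = pitch class 5 and F = pitch class 5 — the same pitch class, so they are enharmonic equivalents.

Yes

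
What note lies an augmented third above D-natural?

D up a major third is F#, so the target letter is F.
From D, an augmented third is 5 semitones up: F##.

F##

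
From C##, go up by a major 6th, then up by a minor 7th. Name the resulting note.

G##

A major sixth up from C## is A## (letter A, 9 semitones up).
A minor seventh up from A## is G## (letter G, 10 semitones up).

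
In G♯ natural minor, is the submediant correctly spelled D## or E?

E

Each scale degree takes a distinct letter name. Degree 6 of a scale on G must use the letter E.
E and D## are enharmonically the same pitch, but only E uses the letter E, so it is the correct spelling here.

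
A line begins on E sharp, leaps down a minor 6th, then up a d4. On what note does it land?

C#

A minor sixth down from E# is G## (letter G, 8 semitones down).
A diminished fourth up from G## is C# (letter C, 4 semitones up).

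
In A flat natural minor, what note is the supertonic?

Degree 2 takes the letter 1 step above A, which is B.
In natural minor, degree 2 sits 2 semitones above the tonic. Ab + 2 semitones is pitch class 10, spelled on B as Bb.

Bb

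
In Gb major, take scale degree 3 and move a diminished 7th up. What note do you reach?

Scale degree 3 of Gb major is Bb.
A diminished seventh (9 semitones) above Bb lands on the letter A, giving Abb.

Abb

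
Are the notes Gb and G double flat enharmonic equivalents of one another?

Gb is pitch class 6; Gbb is pitch class 5.
The pitch classes differ (6 vs. 5), so they are not enharmonic equivalents.

No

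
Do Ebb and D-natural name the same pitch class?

Ebb is pitch class 2; D is pitch class 2.
All spellings map to pitch class 2, so they are enharmonically equivalent.

Yes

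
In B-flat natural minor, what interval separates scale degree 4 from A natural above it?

Scale degree 4 of Bb natural minor is Eb.
Eb up to A: letters E→A make it a fourth; 6 semitones makes it augmented.

augmented fourth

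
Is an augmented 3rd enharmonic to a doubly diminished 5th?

An augmented third spans 5 semitones; a doubly diminished fifth spans 5.
They are enharmonically equivalent.

Yes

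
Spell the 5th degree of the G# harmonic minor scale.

D#

The G# harmonic minor scale runs G# A# B C# D# E F##.
Degree 5 is D#.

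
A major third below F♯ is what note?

F down a major third is Db, so the target letter is D.
From F#, a major third is 4 semitones down: D.

D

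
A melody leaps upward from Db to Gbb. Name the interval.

diminished fourth

The letter names run D→G, a span of 3 letter steps, so the interval is some kind of fourth.
Db to Gbb is 4 semitones. A perfect fourth is 5, so 4 makes it diminished.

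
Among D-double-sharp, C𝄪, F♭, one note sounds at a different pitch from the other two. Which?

C##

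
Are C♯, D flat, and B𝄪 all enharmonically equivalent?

C# = pitch class 1 and Db = pitch class 1 and B## = pitch class 1 — the same pitch class, so they are enharmonic equivalents.

Yes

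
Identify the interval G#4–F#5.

minor seventh

The letter names run G→F, a span of 6 letter steps, so the interval is some kind of seventh.
G# to F# is 10 semitones. A major seventh is 11, so 10 makes it minor.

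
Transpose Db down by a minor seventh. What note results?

D down a major seventh is Eb, so the target letter is E.
From Db, a minor seventh is 10 semitones down: Eb.

Eb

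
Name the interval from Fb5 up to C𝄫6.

diminished fifth

The letter names run F→C, a span of 4 letter steps, so the interval is some kind of fifth.
Fb to Cbb is 6 semitones. A perfect fifth is 7, so 6 makes it diminished.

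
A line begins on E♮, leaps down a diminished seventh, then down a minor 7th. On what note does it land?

A diminished seventh down from E is F## (letter F, 9 semitones down).
A minor seventh down from F## is G## (letter G, 10 semitones down).

G##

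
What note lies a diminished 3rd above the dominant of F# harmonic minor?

Eb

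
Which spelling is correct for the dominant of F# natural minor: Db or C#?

C#

Each scale degree takes a distinct letter name. Degree 5 of a scale on F must use the letter C.
C# and Db are enharmonically the same pitch, but only C# uses the letter C, so it is the correct spelling here.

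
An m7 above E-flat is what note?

E up a major seventh is D#, so the target letter is D.
From Eb, a minor seventh is 10 semitones up: Db.

Db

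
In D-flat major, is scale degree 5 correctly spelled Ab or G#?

Each scale degree takes a distinct letter name. Degree 5 of a scale on D must use the letter A.
Ab and G# are enharmonically the same pitch, but only Ab uses the letter A, so it is the correct spelling here.

Ab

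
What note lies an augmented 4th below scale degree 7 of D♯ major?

Scale degree 7 of D# major is C##.
An augmented fourth (6 semitones) below C## lands on the letter G, giving G#.

G#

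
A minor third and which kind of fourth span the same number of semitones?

doubly diminished

A minor third spans 3 semitones.
A fourth spanning 3 semitones is doubly diminished (the perfect fourth is 5).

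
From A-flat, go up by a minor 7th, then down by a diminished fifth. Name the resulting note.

A minor seventh up from Ab is Gb (letter G, 10 semitones up).
A diminished fifth down from Gb is C (letter C, 6 semitones down).

C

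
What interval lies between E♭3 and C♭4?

minor sixth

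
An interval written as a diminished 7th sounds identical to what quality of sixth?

A diminished seventh spans 9 semitones.
A sixth spanning 9 semitones is major (the major sixth is 9).

major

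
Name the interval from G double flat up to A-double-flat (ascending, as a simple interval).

major second

Counting letters G–A gives a second.
Gbb→Abb = 2 semitones, exactly the major second.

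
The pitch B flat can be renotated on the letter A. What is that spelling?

A#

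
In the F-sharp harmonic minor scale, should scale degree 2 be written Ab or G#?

G#

Each scale degree takes a distinct letter name. Degree 2 of a scale on F must use the letter G.
G# and Ab are enharmonically the same pitch, but only G# uses the letter G, so it is the correct spelling here.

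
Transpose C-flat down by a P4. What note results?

Gb

A fourth below C lands on the letter G.
A perfect fourth spans 5 semitones, so Cb moves to pitch class 6. On the letter G that is Gb.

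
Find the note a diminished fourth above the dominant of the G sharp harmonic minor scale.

The dominant of G# harmonic minor is D#.
A diminished fourth (4 semitones) above D# lands on the letter G, giving G.

G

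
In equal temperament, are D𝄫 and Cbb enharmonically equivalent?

Dbb is pitch class 0; Cbb is pitch class 10.
The pitch classes differ (0 vs. 10), so they are not enharmonic equivalents.

No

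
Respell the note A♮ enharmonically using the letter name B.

Bbb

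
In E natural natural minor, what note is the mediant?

G

The E natural minor scale runs E F# G A B C D.
Degree 3 is G.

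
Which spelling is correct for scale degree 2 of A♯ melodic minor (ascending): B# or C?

Each scale degree takes a distinct letter name. Degree 2 of a scale on A must use the letter B.
B# and C are enharmonically the same pitch, but only B# uses the letter B, so it is the correct spelling here.

B#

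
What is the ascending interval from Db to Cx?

Counting letters D–E–F–G–A–B–C gives a seventh.
Db→C## = 13 semitones, 2 wider than the major seventh (11), so doubly augmented.

doubly augmented seventh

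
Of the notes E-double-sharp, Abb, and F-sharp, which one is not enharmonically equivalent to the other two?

In 12-tone equal temperament, enharmonic equivalents share a pitch class. E## is pitch class 6; Abb is pitch class 7; F# is pitch class 6.
E## and F# share pitch class 6, while Abb is pitch class 7.

Abb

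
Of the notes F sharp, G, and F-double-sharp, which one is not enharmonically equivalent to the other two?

F#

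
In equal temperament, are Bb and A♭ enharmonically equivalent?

Two spellings are enharmonically equivalent only if they share a pitch class.
Here Bb → 10, Ab → 8; 8 ≠ 10, so they are not.

No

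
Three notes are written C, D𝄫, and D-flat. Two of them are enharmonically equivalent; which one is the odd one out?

Db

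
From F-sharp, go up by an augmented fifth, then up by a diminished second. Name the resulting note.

D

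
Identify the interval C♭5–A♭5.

The letter names run C→A, a span of 5 letter steps, so the interval is some kind of sixth.
Cb to Ab is 9 semitones. A major sixth is 9, so 9 makes it major.

major sixth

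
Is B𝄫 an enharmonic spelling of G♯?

Two spellings are enharmonically equivalent only if they share a pitch class.
Here Bbb → 9, G# → 8; 8 ≠ 9, so they are not.

No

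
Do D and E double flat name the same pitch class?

D is pitch class 2; Ebb is pitch class 2.
All spellings map to pitch class 2, so they are enharmonically equivalent.

Yes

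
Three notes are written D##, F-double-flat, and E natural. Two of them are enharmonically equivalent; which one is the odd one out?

Fbb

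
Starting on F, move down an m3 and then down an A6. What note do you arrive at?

A minor third down from F is D (letter D, 3 semitones down).
An augmented sixth down from D is Fb (letter F, 10 semitones down).

Fb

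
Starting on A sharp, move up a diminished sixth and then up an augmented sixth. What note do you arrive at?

A diminished sixth up from A# is F (letter F, 7 semitones up).
An augmented sixth up from F is D# (letter D, 10 semitones up).

D#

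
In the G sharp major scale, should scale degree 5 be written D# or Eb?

Each scale degree takes a distinct letter name. Degree 5 of a scale on G must use the letter D.
D# and Eb are enharmonically the same pitch, but only D# uses the letter D, so it is the correct spelling here.

D#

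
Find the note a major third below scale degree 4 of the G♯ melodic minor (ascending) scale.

A

Scale degree 4 of G# melodic minor (ascending) is C#.
A major third (4 semitones) below C# lands on the letter A, giving A.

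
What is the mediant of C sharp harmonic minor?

E

The C# harmonic minor scale runs C# D# E F# G# A B#.
Degree 3 is E.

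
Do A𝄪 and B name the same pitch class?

Yes

A## is pitch class 11; B is pitch class 11.
All spellings map to pitch class 11, so they are enharmonically equivalent.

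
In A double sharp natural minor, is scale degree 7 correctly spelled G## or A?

G##

Each scale degree takes a distinct letter name. Degree 7 of a scale on A must use the letter G.
G## and A are enharmonically the same pitch, but only G## uses the letter G, so it is the correct spelling here.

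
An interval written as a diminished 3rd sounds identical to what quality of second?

A diminished third spans 2 semitones.
A second spanning 2 semitones is major (the major second is 2).

major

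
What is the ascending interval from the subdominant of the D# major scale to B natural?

minor third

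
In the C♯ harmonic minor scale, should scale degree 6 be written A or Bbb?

A

Each scale degree takes a distinct letter name. Degree 6 of a scale on C must use the letter A.
A and Bbb are enharmonically the same pitch, but only A uses the letter A, so it is the correct spelling here.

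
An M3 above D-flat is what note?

F

D up a major third is F#, so the target letter is F.
From Db, a major third is 4 semitones up: F.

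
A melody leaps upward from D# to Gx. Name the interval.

Counting letters D–E–F–G gives a fourth.
D#→G## = 6 semitones, 1 wider than the perfect fourth (5), so augmented.

augmented fourth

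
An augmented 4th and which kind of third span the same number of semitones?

doubly augmented

An augmented fourth spans 6 semitones.
A third spanning 6 semitones is doubly augmented (the major third is 4).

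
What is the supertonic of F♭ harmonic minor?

Gb

The Fb harmonic minor scale runs Fb Gb Abb Bbb Cb Dbb Eb.
Degree 2 is Gb.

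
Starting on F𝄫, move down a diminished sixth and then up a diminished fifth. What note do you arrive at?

Ebb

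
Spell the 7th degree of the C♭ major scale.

Bb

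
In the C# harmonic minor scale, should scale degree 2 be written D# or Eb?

D#

Each scale degree takes a distinct letter name. Degree 2 of a scale on C must use the letter D.
D# and Eb are enharmonically the same pitch, but only D# uses the letter D, so it is the correct spelling here.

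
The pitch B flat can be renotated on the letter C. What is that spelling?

Cbb

Bb is pitch class 10. The letter C alone is pitch class 0.
To reach pitch class 10 from C requires an offset of -2 semitones, i.e. double flat: Cbb.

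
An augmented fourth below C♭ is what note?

C down a perfect fourth is G, so the target letter is G.
From Cb, an augmented fourth is 6 semitones down: Gbb.

Gbb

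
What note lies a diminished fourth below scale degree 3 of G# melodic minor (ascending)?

F##

Scale degree 3 of G# melodic minor (ascending) is B.
A diminished fourth (4 semitones) below B lands on the letter F, giving F##.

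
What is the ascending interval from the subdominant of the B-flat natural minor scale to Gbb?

diminished third

The subdominant of Bb natural minor is Eb.
Eb up to Gbb: letters E→G make it a third; 2 semitones makes it diminished.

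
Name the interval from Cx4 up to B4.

Counting letters C–D–E–F–G–A–B gives a seventh.
C##→B = 9 semitones, 2 narrower than the major seventh (11), so diminished.

diminished seventh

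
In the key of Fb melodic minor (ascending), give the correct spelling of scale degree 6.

Degree 6 takes the letter 5 steps above F, which is D.
In melodic minor (ascending), degree 6 sits 9 semitones above the tonic. Fb + 9 semitones is pitch class 1, spelled on D as Db.

Db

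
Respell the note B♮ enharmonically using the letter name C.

Plain C sits 1 semitone above B, so on the letter C the same pitch needs a flat: Cb.

Cb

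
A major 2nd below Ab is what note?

Gb

A second below A lands on the letter G.
A major second spans 2 semitones, so Ab moves to pitch class 6. On the letter G that is Gb.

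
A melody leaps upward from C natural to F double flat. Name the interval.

The letter names run C→F, a span of 3 letter steps, so the interval is some kind of fourth.
C to Fbb is 3 semitones. A perfect fourth is 5, so 3 makes it doubly diminished.

doubly diminished fourth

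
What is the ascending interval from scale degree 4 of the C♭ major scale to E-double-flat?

minor seventh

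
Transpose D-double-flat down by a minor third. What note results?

Bbb

A third below D lands on the letter B.
A minor third spans 3 semitones, so Dbb moves to pitch class 9. On the letter B that is Bbb.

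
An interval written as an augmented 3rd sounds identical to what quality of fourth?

An augmented third spans 5 semitones.
A fourth spanning 5 semitones is perfect (the perfect fourth is 5).

perfect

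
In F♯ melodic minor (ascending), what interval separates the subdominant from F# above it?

perfect fifth

The subdominant of F# melodic minor (ascending) is B.
B up to F#: letters B→F make it a fifth; 7 semitones makes it perfect.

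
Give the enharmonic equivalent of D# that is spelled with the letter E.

Eb

Plain E sits 1 semitone above D#, so on the letter E the same pitch needs a flat: Eb.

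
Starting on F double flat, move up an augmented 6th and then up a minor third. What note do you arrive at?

An augmented sixth up from Fbb is Db (letter D, 10 semitones up).
A minor third up from Db is Fb (letter F, 3 semitones up).

Fb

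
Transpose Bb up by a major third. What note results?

B up a major third is D#, so the target letter is D.
From Bb, a major third is 4 semitones up: D.

D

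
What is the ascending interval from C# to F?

The letter names run C→F, a span of 3 letter steps, so the interval is some kind of fourth.
C# to F is 4 semitones. A perfect fourth is 5, so 4 makes it diminished.

diminished fourth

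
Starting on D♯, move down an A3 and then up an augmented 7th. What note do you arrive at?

A#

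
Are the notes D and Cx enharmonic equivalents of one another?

Yes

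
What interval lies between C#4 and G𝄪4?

augmented fifth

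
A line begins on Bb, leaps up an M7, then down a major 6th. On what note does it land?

C

A major seventh up from Bb is A (letter A, 11 semitones up).
A major sixth down from A is C (letter C, 9 semitones down).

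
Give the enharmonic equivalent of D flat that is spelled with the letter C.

C#

Plain C sits 1 semitone below Db, so on the letter C the same pitch needs a sharp: C#.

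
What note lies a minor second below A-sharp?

G##

A down a major second is G, so the target letter is G.
From A#, a minor second is 1 semitone down: G##.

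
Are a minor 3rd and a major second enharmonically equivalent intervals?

No

A minor third spans 3 semitones; a major second spans 2.
The spans differ, so they are not enharmonic equivalents.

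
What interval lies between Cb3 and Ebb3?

minor third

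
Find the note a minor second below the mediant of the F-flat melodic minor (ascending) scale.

The mediant of Fb melodic minor (ascending) is Abb.
A minor second (1 semitone) below Abb lands on the letter G, giving Gb.

Gb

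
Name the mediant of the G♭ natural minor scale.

Bbb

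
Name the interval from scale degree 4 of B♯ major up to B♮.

diminished fifth

Scale degree 4 of B# major is E#.
E# up to B: letters E→B make it a fifth; 6 semitones makes it diminished.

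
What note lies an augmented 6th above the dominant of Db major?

F#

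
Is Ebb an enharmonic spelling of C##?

Yes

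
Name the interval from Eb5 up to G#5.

augmented third

The letter names run E→G, a span of 2 letter steps, so the interval is some kind of third.
Eb to G# is 5 semitones. A major third is 4, so 5 makes it augmented.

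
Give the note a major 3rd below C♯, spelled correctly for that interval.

C down a major third is Ab, so the target letter is A.
From C#, a major third is 4 semitones down: A.

A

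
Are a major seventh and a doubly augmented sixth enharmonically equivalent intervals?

Yes

A major seventh spans 11 semitones; a doubly augmented sixth spans 11.
They are enharmonically equivalent.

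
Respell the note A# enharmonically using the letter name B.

Bb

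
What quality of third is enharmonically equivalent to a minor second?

A minor second spans 1 semitone.
A third spanning 1 semitone is doubly diminished (the major third is 4).

doubly diminished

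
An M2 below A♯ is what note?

G#

A second below A lands on the letter G.
A major second spans 2 semitones, so A# moves to pitch class 8. On the letter G that is G#.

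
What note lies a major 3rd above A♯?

C##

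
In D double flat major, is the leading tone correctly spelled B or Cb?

Each scale degree takes a distinct letter name. Degree 7 of a scale on D must use the letter C.
Cb and B are enharmonically the same pitch, but only Cb uses the letter C, so it is the correct spelling here.

Cb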